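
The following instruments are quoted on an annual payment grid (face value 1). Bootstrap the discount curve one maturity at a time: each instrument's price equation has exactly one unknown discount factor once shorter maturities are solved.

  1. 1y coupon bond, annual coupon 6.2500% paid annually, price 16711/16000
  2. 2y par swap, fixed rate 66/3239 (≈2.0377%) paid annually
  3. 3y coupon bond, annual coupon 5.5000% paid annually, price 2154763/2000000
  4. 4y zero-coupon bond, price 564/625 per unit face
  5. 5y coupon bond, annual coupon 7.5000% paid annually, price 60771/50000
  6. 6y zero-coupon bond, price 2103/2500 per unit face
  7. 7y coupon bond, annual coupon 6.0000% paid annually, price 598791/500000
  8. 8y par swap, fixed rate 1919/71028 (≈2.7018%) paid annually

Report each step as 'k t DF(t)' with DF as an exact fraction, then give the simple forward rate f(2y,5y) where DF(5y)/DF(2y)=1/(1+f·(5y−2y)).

1 1 983/1000
2 2 2401/2500
3 3 9199/10000
4 4 564/625
5 5 8679/10000
6 6 2103/2500
7 7 8199/10000
8 8 8081/10000
f(2y,5y) = ((2401/2500)/(8679/10000) − 1)/(3) = 925/26037 ≈ 3.5526%

step 1 [1y] bond c/1=1/16: DF=(16711/16000 − 1/16·(0))/(1+1/16) = 983/1000 ≈ 0.983000
step 2 [2y] swap r/1=66/3239: DF=(1 − 66/3239·(0.983000))/(1+66/3239) = 2401/2500 ≈ 0.960400
step 3 [3y] bond c/1=11/200: DF=(2154763/2000000 − 11/200·(0.983000+0.960400))/(1+11/200) = 9199/10000 ≈ 0.919900
step 4 [4y] zero: DF = P = 564/625 ≈ 0.902400
step 5 [5y] bond c/1=3/40: DF=(60771/50000 − 3/40·(0.983000+0.960400+0.919900+0.902400))/(1+3/40) = 8679/10000 ≈ 0.867900
step 6 [6y] zero: DF = P = 2103/2500 ≈ 0.841200
step 7 [7y] bond c/1=3/50: DF=(598791/500000 − 3/50·(0.983000+0.960400+0.919900+0.902400+0.867900+0.841200))/(1+3/50) = 8199/10000 ≈ 0.819900
step 8 [8y] swap r/1=1919/71028: DF=(1 − 1919/71028·(0.983000+0.960400+0.919900+0.902400+0.867900+0.841200+0.819900))/(1+1919/71028) = 8081/10000 ≈ 0.808100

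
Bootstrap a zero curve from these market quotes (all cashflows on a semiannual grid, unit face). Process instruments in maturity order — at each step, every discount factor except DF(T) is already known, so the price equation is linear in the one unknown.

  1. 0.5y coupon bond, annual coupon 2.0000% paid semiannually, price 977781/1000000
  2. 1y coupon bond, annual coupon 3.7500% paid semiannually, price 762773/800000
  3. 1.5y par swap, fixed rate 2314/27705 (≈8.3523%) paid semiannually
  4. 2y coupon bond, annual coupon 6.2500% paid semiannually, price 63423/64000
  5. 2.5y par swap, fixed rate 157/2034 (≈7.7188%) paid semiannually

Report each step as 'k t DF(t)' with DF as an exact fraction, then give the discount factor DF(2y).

step 1 [0.5y] bond c/2=1/100: DF=(977781/1000000 − 1/100·(0))/(1+1/100) = 9681/10000 ≈ 0.968100
step 2 [1y] bond c/2=3/160: DF=(762773/800000 − 3/160·(0.968100))/(1+3/160) = 9181/10000 ≈ 0.918100
step 3 [1.5y] swap r/2=1157/27705: DF=(1 − 1157/27705·(0.968100+0.918100))/(1+1157/27705) = 8843/10000 ≈ 0.884300
step 4 [2y] bond c/2=1/32: DF=(63423/64000 − 1/32·(0.968100+0.918100+0.884300))/(1+1/32) = 877/1000 ≈ 0.877000
step 5 [2.5y] swap r/2=157/4068: DF=(1 − 157/4068·(0.968100+0.918100+0.884300+0.877000))/(1+157/4068) = 8273/10000 ≈ 0.827300

1 1/2 9681/10000
2 1 9181/10000
3 3/2 8843/10000
4 2 877/1000
5 5/2 8273/10000
DF(2y) = 877/1000 ≈ 0.877000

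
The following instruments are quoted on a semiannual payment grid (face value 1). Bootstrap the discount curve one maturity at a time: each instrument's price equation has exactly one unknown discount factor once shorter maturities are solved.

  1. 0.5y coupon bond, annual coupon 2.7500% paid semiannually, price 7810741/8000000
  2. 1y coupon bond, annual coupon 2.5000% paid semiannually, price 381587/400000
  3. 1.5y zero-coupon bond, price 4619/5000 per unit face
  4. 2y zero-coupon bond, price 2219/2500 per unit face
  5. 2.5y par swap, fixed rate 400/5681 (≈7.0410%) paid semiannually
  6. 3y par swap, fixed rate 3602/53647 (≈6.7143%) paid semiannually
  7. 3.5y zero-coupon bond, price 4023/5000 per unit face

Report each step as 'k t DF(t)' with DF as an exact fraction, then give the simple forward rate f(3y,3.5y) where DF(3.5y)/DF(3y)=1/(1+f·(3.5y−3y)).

1 1/2 9631/10000
2 1 9303/10000
3 3/2 4619/5000
4 2 2219/2500
5 5/2 21/25
6 3 8199/10000
7 7/2 4023/5000
f(3y,3.5y) = ((8199/10000)/(4023/5000) − 1)/(1/2) = 17/447 ≈ 3.8031%

step 1 [0.5y] bond c/2=11/800: DF=(7810741/8000000 − 11/800·(0))/(1+11/800) = 9631/10000 ≈ 0.963100
step 2 [1y] bond c/2=1/80: DF=(381587/400000 − 1/80·(0.963100))/(1+1/80) = 9303/10000 ≈ 0.930300
step 3 [1.5y] zero: DF = P = 4619/5000 ≈ 0.923800
step 4 [2y] zero: DF = P = 2219/2500 ≈ 0.887600
step 5 [2.5y] swap r/2=200/5681: DF=(1 − 200/5681·(0.963100+0.930300+0.923800+0.887600))/(1+200/5681) = 21/25 ≈ 0.840000
step 6 [3y] swap r/2=1801/53647: DF=(1 − 1801/53647·(0.963100+0.930300+0.923800+0.887600+0.840000))/(1+1801/53647) = 8199/10000 ≈ 0.819900
step 7 [3.5y] zero: DF = P = 4023/5000 ≈ 0.804600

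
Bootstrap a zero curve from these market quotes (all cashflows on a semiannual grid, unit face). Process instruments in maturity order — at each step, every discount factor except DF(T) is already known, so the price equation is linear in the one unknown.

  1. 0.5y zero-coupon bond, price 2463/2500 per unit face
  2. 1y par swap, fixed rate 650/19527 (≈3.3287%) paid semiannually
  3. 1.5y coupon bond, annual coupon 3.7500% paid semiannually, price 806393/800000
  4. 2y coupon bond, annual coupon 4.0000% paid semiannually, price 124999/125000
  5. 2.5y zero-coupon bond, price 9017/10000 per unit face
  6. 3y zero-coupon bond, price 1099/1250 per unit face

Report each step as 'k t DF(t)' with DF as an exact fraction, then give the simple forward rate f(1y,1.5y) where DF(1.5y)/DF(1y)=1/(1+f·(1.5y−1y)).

step 1 [0.5y] zero: DF = P = 2463/2500 ≈ 0.985200
step 2 [1y] swap r/2=325/19527: DF=(1 − 325/19527·(0.985200))/(1+325/19527) = 387/400 ≈ 0.967500
step 3 [1.5y] bond c/2=3/160: DF=(806393/800000 − 3/160·(0.985200+0.967500))/(1+3/160) = 1907/2000 ≈ 0.953500
step 4 [2y] bond c/2=1/50: DF=(124999/125000 − 1/50·(0.985200+0.967500+0.953500))/(1+1/50) = 4617/5000 ≈ 0.923400
step 5 [2.5y] zero: DF = P = 9017/10000 ≈ 0.901700
step 6 [3y] zero: DF = P = 1099/1250 ≈ 0.879200

1 1/2 2463/2500
2 1 387/400
3 3/2 1907/2000
4 2 4617/5000
5 5/2 9017/10000
6 3 1099/1250
f(1y,1.5y) = ((387/400)/(1907/2000) − 1)/(1/2) = 56/1907 ≈ 2.9365%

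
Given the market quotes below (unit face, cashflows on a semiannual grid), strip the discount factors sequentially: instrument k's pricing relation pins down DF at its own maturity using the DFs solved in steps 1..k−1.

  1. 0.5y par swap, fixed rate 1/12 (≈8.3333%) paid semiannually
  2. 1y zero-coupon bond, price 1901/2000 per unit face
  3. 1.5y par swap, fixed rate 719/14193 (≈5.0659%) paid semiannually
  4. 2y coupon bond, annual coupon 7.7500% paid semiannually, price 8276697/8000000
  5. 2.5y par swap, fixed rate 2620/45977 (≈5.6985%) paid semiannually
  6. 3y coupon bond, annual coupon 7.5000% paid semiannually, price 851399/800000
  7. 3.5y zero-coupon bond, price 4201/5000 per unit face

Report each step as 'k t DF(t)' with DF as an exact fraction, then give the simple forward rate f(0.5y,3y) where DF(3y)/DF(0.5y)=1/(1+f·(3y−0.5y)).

step 1 [0.5y] swap r/2=1/24: DF=(1 − 1/24·(0))/(1+1/24) = 24/25 ≈ 0.960000
step 2 [1y] zero: DF = P = 1901/2000 ≈ 0.950500
step 3 [1.5y] swap r/2=719/28386: DF=(1 − 719/28386·(0.960000+0.950500))/(1+719/28386) = 9281/10000 ≈ 0.928100
step 4 [2y] bond c/2=31/800: DF=(8276697/8000000 − 31/800·(0.960000+0.950500+0.928100))/(1+31/800) = 8901/10000 ≈ 0.890100
step 5 [2.5y] swap r/2=1310/45977: DF=(1 − 1310/45977·(0.960000+0.950500+0.928100+0.890100))/(1+1310/45977) = 869/1000 ≈ 0.869000
step 6 [3y] bond c/2=3/80: DF=(851399/800000 − 3/80·(0.960000+0.950500+0.928100+0.890100+0.869000))/(1+3/80) = 2149/2500 ≈ 0.859600
step 7 [3.5y] zero: DF = P = 4201/5000 ≈ 0.840200

1 1/2 24/25
2 1 1901/2000
3 3/2 9281/10000
4 2 8901/10000
5 5/2 869/1000
6 3 2149/2500
7 7/2 4201/5000
f(0.5y,3y) = ((24/25)/(2149/2500) − 1)/(5/2) = 502/10745 ≈ 4.6719%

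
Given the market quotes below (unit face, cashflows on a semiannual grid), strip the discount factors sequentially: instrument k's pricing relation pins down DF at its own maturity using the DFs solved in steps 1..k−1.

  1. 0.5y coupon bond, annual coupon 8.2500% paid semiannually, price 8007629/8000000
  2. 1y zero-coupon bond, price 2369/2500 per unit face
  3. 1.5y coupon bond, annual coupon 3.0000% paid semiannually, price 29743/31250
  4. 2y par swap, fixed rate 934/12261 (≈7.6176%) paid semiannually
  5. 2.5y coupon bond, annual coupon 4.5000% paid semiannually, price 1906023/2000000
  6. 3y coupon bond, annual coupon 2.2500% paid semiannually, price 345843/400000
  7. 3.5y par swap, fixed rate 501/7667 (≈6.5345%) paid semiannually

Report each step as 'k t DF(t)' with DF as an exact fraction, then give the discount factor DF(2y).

step 1 [0.5y] bond c/2=33/800: DF=(8007629/8000000 − 33/800·(0))/(1+33/800) = 9613/10000 ≈ 0.961300
step 2 [1y] zero: DF = P = 2369/2500 ≈ 0.947600
step 3 [1.5y] bond c/2=3/200: DF=(29743/31250 − 3/200·(0.961300+0.947600))/(1+3/200) = 1819/2000 ≈ 0.909500
step 4 [2y] swap r/2=467/12261: DF=(1 − 467/12261·(0.961300+0.947600+0.909500))/(1+467/12261) = 8599/10000 ≈ 0.859900
step 5 [2.5y] bond c/2=9/400: DF=(1906023/2000000 − 9/400·(0.961300+0.947600+0.909500+0.859900))/(1+9/400) = 8511/10000 ≈ 0.851100
step 6 [3y] bond c/2=9/800: DF=(345843/400000 − 9/800·(0.961300+0.947600+0.909500+0.859900+0.851100))/(1+9/800) = 4023/5000 ≈ 0.804600
step 7 [3.5y] swap r/2=501/15334: DF=(1 − 501/15334·(0.961300+0.947600+0.909500+0.859900+0.851100+0.804600))/(1+501/15334) = 1999/2500 ≈ 0.799600

1 1/2 9613/10000
2 1 2369/2500
3 3/2 1819/2000
4 2 8599/10000
5 5/2 8511/10000
6 3 4023/5000
7 7/2 1999/2500
DF(2y) = 8599/10000 ≈ 0.859900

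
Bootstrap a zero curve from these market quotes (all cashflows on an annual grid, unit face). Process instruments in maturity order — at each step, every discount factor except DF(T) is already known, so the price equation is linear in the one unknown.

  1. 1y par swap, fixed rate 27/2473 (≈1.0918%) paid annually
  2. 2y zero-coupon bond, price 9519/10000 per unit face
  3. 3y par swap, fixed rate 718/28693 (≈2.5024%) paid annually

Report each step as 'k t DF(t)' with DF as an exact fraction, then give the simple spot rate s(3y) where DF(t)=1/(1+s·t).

1 1 2473/2500
2 2 9519/10000
3 3 4641/5000
s(3y) = (1/(4641/5000) − 1)/(3) = 359/13923 ≈ 2.5785%

step 1 [1y] swap r/1=27/2473: DF=(1 − 27/2473·(0))/(1+27/2473) = 2473/2500 ≈ 0.989200
step 2 [2y] zero: DF = P = 9519/10000 ≈ 0.951900
step 3 [3y] swap r/1=718/28693: DF=(1 − 718/28693·(0.989200+0.951900))/(1+718/28693) = 4641/5000 ≈ 0.928200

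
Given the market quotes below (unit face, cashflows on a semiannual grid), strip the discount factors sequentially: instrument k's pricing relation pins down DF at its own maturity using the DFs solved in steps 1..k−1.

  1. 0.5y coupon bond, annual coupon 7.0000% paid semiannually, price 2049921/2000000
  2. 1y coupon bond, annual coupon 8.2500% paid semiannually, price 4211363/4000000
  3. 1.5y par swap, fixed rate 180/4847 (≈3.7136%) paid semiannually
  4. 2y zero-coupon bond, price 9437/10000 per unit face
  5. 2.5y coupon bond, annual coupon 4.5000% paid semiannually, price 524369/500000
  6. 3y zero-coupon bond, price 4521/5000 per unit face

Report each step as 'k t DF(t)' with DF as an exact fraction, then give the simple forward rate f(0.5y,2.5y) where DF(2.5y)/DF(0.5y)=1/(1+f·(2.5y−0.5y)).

1 1/2 9903/10000
2 1 9719/10000
3 3/2 473/500
4 2 9437/10000
5 5/2 9409/10000
6 3 4521/5000
f(0.5y,2.5y) = ((9903/10000)/(9409/10000) − 1)/(2) = 247/9409 ≈ 2.6251%

step 1 [0.5y] bond c/2=7/200: DF=(2049921/2000000 − 7/200·(0))/(1+7/200) = 9903/10000 ≈ 0.990300
step 2 [1y] bond c/2=33/800: DF=(4211363/4000000 − 33/800·(0.990300))/(1+33/800) = 9719/10000 ≈ 0.971900
step 3 [1.5y] swap r/2=90/4847: DF=(1 − 90/4847·(0.990300+0.971900))/(1+90/4847) = 473/500 ≈ 0.946000
step 4 [2y] zero: DF = P = 9437/10000 ≈ 0.943700
step 5 [2.5y] bond c/2=9/400: DF=(524369/500000 − 9/400·(0.990300+0.971900+0.946000+0.943700))/(1+9/400) = 9409/10000 ≈ 0.940900
step 6 [3y] zero: DF = P = 4521/5000 ≈ 0.904200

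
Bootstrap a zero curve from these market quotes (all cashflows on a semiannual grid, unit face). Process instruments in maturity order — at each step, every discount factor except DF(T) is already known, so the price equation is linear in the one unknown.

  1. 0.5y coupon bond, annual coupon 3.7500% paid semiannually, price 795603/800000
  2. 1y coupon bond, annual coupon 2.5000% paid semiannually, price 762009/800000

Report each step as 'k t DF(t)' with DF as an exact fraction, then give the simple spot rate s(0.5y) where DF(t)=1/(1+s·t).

step 1 [0.5y] bond c/2=3/160: DF=(795603/800000 − 3/160·(0))/(1+3/160) = 4881/5000 ≈ 0.976200
step 2 [1y] bond c/2=1/80: DF=(762009/800000 − 1/80·(0.976200))/(1+1/80) = 9287/10000 ≈ 0.928700

1 1/2 4881/5000
2 1 9287/10000
s(0.5y) = (1/(4881/5000) − 1)/(1/2) = 238/4881 ≈ 4.8760%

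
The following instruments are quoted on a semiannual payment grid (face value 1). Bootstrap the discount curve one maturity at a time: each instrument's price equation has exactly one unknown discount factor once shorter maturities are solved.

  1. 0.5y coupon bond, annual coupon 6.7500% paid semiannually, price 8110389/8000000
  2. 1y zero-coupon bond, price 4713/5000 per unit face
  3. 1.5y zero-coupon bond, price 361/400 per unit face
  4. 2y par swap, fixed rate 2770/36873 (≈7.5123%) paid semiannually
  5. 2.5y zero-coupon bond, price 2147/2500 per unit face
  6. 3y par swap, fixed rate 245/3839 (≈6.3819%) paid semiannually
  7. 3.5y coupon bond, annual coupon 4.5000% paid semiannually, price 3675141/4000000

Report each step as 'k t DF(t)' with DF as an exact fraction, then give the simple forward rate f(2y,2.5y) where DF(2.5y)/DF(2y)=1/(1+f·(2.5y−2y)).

step 1 [0.5y] bond c/2=27/800: DF=(8110389/8000000 − 27/800·(0))/(1+27/800) = 9807/10000 ≈ 0.980700
step 2 [1y] zero: DF = P = 4713/5000 ≈ 0.942600
step 3 [1.5y] zero: DF = P = 361/400 ≈ 0.902500
step 4 [2y] swap r/2=1385/36873: DF=(1 − 1385/36873·(0.980700+0.942600+0.902500))/(1+1385/36873) = 1723/2000 ≈ 0.861500
step 5 [2.5y] zero: DF = P = 2147/2500 ≈ 0.858800
step 6 [3y] swap r/2=245/7678: DF=(1 − 245/7678·(0.980700+0.942600+0.902500+0.861500+0.858800))/(1+245/7678) = 1657/2000 ≈ 0.828500
step 7 [3.5y] bond c/2=9/400: DF=(3675141/4000000 − 9/400·(0.980700+0.942600+0.902500+0.861500+0.858800+0.828500))/(1+9/400) = 7803/10000 ≈ 0.780300

1 1/2 9807/10000
2 1 4713/5000
3 3/2 361/400
4 2 1723/2000
5 5/2 2147/2500
6 3 1657/2000
7 7/2 7803/10000
f(2y,2.5y) = ((1723/2000)/(2147/2500) − 1)/(1/2) = 27/4294 ≈ 0.6288%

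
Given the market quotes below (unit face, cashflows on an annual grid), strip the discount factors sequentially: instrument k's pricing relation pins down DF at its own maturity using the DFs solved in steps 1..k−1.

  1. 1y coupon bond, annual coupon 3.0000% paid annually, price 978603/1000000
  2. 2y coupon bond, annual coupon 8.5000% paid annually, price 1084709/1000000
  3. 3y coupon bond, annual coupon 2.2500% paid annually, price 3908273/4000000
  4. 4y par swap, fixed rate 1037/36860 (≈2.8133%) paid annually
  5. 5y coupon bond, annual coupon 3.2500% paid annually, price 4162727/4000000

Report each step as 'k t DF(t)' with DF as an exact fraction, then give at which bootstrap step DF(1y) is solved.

step 1 [1y] bond c/1=3/100: DF=(978603/1000000 − 3/100·(0))/(1+3/100) = 9501/10000 ≈ 0.950100
step 2 [2y] bond c/1=17/200: DF=(1084709/1000000 − 17/200·(0.950100))/(1+17/200) = 9253/10000 ≈ 0.925300
step 3 [3y] bond c/1=9/400: DF=(3908273/4000000 − 9/400·(0.950100+0.925300))/(1+9/400) = 9143/10000 ≈ 0.914300
step 4 [4y] swap r/1=1037/36860: DF=(1 − 1037/36860·(0.950100+0.925300+0.914300))/(1+1037/36860) = 8963/10000 ≈ 0.896300
step 5 [5y] bond c/1=13/400: DF=(4162727/4000000 − 13/400·(0.950100+0.925300+0.914300+0.896300))/(1+13/400) = 8919/10000 ≈ 0.891900

1 1 9501/10000
2 2 9253/10000
3 3 9143/10000
4 4 8963/10000
5 5 8919/10000
DF(1y) is solved at step 1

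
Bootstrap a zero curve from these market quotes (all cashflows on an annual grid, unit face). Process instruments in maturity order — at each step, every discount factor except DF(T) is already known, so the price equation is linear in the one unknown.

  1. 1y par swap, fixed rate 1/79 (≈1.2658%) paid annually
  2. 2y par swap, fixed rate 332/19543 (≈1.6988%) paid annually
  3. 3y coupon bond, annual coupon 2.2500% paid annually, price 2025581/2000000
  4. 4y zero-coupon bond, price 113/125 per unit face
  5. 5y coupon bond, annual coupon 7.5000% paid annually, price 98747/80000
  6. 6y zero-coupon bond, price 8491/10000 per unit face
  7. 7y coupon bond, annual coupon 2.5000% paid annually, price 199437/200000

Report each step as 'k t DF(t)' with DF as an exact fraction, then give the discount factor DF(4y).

step 1 [1y] swap r/1=1/79: DF=(1 − 1/79·(0))/(1+1/79) = 79/80 ≈ 0.987500
step 2 [2y] swap r/1=332/19543: DF=(1 − 332/19543·(0.987500))/(1+332/19543) = 2417/2500 ≈ 0.966800
step 3 [3y] bond c/1=9/400: DF=(2025581/2000000 − 9/400·(0.987500+0.966800))/(1+9/400) = 379/400 ≈ 0.947500
step 4 [4y] zero: DF = P = 113/125 ≈ 0.904000
step 5 [5y] bond c/1=3/40: DF=(98747/80000 − 3/40·(0.987500+0.966800+0.947500+0.904000))/(1+3/40) = 8827/10000 ≈ 0.882700
step 6 [6y] zero: DF = P = 8491/10000 ≈ 0.849100
step 7 [7y] bond c/1=1/40: DF=(199437/200000 − 1/40·(0.987500+0.966800+0.947500+0.904000+0.882700+0.849100))/(1+1/40) = 4189/5000 ≈ 0.837800

1 1 79/80
2 2 2417/2500
3 3 379/400
4 4 113/125
5 5 8827/10000
6 6 8491/10000
7 7 4189/5000
DF(4y) = 113/125 ≈ 0.904000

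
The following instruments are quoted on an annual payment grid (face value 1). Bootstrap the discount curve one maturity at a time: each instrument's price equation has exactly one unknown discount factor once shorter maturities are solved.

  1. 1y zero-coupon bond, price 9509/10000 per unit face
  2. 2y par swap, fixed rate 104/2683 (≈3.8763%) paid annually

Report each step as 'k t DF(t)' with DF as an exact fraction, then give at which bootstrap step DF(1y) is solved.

step 1 [1y] zero: DF = P = 9509/10000 ≈ 0.950900
step 2 [2y] swap r/1=104/2683: DF=(1 − 104/2683·(0.950900))/(1+104/2683) = 1159/1250 ≈ 0.927200

1 1 9509/10000
2 2 1159/1250
DF(1y) is solved at step 1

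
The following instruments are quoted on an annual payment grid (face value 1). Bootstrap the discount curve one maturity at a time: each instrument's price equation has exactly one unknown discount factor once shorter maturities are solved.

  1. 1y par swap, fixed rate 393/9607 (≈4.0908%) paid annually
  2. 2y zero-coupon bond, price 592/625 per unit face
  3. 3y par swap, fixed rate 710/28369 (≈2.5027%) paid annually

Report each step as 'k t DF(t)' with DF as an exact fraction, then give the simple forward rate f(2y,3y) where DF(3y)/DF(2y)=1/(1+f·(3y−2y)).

step 1 [1y] swap r/1=393/9607: DF=(1 − 393/9607·(0))/(1+393/9607) = 9607/10000 ≈ 0.960700
step 2 [2y] zero: DF = P = 592/625 ≈ 0.947200
step 3 [3y] swap r/1=710/28369: DF=(1 − 710/28369·(0.960700+0.947200))/(1+710/28369) = 929/1000 ≈ 0.929000

1 1 9607/10000
2 2 592/625
3 3 929/1000
f(2y,3y) = ((592/625)/(929/1000) − 1)/(1) = 91/4645 ≈ 1.9591%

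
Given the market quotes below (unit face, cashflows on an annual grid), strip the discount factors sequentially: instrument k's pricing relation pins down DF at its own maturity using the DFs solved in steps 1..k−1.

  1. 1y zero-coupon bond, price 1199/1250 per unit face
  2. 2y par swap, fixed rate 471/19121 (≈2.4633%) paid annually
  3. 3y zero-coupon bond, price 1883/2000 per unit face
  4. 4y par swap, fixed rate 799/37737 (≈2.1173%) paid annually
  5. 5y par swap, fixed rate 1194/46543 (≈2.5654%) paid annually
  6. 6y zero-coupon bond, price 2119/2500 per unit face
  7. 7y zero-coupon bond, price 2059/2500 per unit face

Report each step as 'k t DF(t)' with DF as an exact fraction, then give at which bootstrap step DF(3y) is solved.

1 1 1199/1250
2 2 9529/10000
3 3 1883/2000
4 4 9201/10000
5 5 4403/5000
6 6 2119/2500
7 7 2059/2500
DF(3y) is solved at step 3

step 1 [1y] zero: DF = P = 1199/1250 ≈ 0.959200
step 2 [2y] swap r/1=471/19121: DF=(1 − 471/19121·(0.959200))/(1+471/19121) = 9529/10000 ≈ 0.952900
step 3 [3y] zero: DF = P = 1883/2000 ≈ 0.941500
step 4 [4y] swap r/1=799/37737: DF=(1 − 799/37737·(0.959200+0.952900+0.941500))/(1+799/37737) = 9201/10000 ≈ 0.920100
step 5 [5y] swap r/1=1194/46543: DF=(1 − 1194/46543·(0.959200+0.952900+0.941500+0.920100))/(1+1194/46543) = 4403/5000 ≈ 0.880600
step 6 [6y] zero: DF = P = 2119/2500 ≈ 0.847600
step 7 [7y] zero: DF = P = 2059/2500 ≈ 0.823600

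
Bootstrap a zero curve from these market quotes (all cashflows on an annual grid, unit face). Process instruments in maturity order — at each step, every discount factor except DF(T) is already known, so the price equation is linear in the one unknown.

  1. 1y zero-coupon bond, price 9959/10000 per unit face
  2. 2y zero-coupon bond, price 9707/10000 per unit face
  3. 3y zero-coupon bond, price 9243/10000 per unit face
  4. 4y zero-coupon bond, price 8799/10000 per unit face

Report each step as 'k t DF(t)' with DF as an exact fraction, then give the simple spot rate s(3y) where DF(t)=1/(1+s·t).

step 1 [1y] zero: DF = P = 9959/10000 ≈ 0.995900
step 2 [2y] zero: DF = P = 9707/10000 ≈ 0.970700
step 3 [3y] zero: DF = P = 9243/10000 ≈ 0.924300
step 4 [4y] zero: DF = P = 8799/10000 ≈ 0.879900

1 1 9959/10000
2 2 9707/10000
3 3 9243/10000
4 4 8799/10000
s(3y) = (1/(9243/10000) − 1)/(3) = 757/27729 ≈ 2.7300%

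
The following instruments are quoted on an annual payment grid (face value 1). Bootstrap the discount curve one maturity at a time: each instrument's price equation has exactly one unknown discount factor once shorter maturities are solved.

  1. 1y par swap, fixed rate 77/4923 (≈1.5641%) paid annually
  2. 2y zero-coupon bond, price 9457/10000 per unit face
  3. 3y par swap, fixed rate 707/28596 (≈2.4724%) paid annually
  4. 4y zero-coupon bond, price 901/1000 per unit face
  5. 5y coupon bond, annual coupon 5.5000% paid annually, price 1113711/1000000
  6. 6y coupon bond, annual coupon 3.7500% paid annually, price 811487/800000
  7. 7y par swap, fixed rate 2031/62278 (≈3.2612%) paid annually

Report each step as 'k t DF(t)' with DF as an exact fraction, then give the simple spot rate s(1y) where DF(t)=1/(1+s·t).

step 1 [1y] swap r/1=77/4923: DF=(1 − 77/4923·(0))/(1+77/4923) = 4923/5000 ≈ 0.984600
step 2 [2y] zero: DF = P = 9457/10000 ≈ 0.945700
step 3 [3y] swap r/1=707/28596: DF=(1 − 707/28596·(0.984600+0.945700))/(1+707/28596) = 9293/10000 ≈ 0.929300
step 4 [4y] zero: DF = P = 901/1000 ≈ 0.901000
step 5 [5y] bond c/1=11/200: DF=(1113711/1000000 − 11/200·(0.984600+0.945700+0.929300+0.901000))/(1+11/200) = 2149/2500 ≈ 0.859600
step 6 [6y] bond c/1=3/80: DF=(811487/800000 − 3/80·(0.984600+0.945700+0.929300+0.901000+0.859600))/(1+3/80) = 8107/10000 ≈ 0.810700
step 7 [7y] swap r/1=2031/62278: DF=(1 − 2031/62278·(0.984600+0.945700+0.929300+0.901000+0.859600+0.810700))/(1+2031/62278) = 7969/10000 ≈ 0.796900

1 1 4923/5000
2 2 9457/10000
3 3 9293/10000
4 4 901/1000
5 5 2149/2500
6 6 8107/10000
7 7 7969/10000
s(1y) = (1/(4923/5000) − 1)/(1) = 77/4923 ≈ 1.5641%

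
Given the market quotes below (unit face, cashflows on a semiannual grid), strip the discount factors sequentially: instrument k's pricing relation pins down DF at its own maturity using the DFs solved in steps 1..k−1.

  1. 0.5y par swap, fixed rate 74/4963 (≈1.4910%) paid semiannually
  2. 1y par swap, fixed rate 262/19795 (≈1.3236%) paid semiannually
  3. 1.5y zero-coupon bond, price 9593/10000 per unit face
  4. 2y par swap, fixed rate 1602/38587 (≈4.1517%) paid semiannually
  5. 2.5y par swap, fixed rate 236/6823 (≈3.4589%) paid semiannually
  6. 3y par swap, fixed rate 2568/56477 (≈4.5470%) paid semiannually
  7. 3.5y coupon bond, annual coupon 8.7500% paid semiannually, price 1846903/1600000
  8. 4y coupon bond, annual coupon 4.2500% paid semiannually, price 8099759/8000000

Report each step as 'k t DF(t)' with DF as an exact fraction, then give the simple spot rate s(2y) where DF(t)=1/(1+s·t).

1 1/2 4963/5000
2 1 9869/10000
3 3/2 9593/10000
4 2 9199/10000
5 5/2 4587/5000
6 3 2179/2500
7 7/2 2173/2500
8 4 4279/5000
s(2y) = (1/(9199/10000) − 1)/(2) = 801/18398 ≈ 4.3537%

step 1 [0.5y] swap r/2=37/4963: DF=(1 − 37/4963·(0))/(1+37/4963) = 4963/5000 ≈ 0.992600
step 2 [1y] swap r/2=131/19795: DF=(1 − 131/19795·(0.992600))/(1+131/19795) = 9869/10000 ≈ 0.986900
step 3 [1.5y] zero: DF = P = 9593/10000 ≈ 0.959300
step 4 [2y] swap r/2=801/38587: DF=(1 − 801/38587·(0.992600+0.986900+0.959300))/(1+801/38587) = 9199/10000 ≈ 0.919900
step 5 [2.5y] swap r/2=118/6823: DF=(1 − 118/6823·(0.992600+0.986900+0.959300+0.919900))/(1+118/6823) = 4587/5000 ≈ 0.917400
step 6 [3y] swap r/2=1284/56477: DF=(1 − 1284/56477·(0.992600+0.986900+0.959300+0.919900+0.917400))/(1+1284/56477) = 2179/2500 ≈ 0.871600
step 7 [3.5y] bond c/2=7/160: DF=(1846903/1600000 − 7/160·(0.992600+0.986900+0.959300+0.919900+0.917400+0.871600))/(1+7/160) = 2173/2500 ≈ 0.869200
step 8 [4y] bond c/2=17/800: DF=(8099759/8000000 − 17/800·(0.992600+0.986900+0.959300+0.919900+0.917400+0.871600+0.869200))/(1+17/800) = 4279/5000 ≈ 0.855800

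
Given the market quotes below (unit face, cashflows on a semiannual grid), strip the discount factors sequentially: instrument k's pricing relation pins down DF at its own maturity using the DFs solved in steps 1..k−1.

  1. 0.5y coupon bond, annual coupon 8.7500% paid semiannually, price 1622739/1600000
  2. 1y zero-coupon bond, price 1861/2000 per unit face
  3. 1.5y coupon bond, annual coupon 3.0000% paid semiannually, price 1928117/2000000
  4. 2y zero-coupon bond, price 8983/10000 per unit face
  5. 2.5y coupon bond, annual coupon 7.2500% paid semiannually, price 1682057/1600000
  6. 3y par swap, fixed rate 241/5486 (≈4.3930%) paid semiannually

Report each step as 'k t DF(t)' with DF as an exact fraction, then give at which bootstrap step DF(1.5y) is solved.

1 1/2 9717/10000
2 1 1861/2000
3 3/2 9217/10000
4 2 8983/10000
5 5/2 8843/10000
6 3 1759/2000
DF(1.5y) is solved at step 3

step 1 [0.5y] bond c/2=7/160: DF=(1622739/1600000 − 7/160·(0))/(1+7/160) = 9717/10000 ≈ 0.971700
step 2 [1y] zero: DF = P = 1861/2000 ≈ 0.930500
step 3 [1.5y] bond c/2=3/200: DF=(1928117/2000000 − 3/200·(0.971700+0.930500))/(1+3/200) = 9217/10000 ≈ 0.921700
step 4 [2y] zero: DF = P = 8983/10000 ≈ 0.898300
step 5 [2.5y] bond c/2=29/800: DF=(1682057/1600000 − 29/800·(0.971700+0.930500+0.921700+0.898300))/(1+29/800) = 8843/10000 ≈ 0.884300
step 6 [3y] swap r/2=241/10972: DF=(1 − 241/10972·(0.971700+0.930500+0.921700+0.898300+0.884300))/(1+241/10972) = 1759/2000 ≈ 0.879500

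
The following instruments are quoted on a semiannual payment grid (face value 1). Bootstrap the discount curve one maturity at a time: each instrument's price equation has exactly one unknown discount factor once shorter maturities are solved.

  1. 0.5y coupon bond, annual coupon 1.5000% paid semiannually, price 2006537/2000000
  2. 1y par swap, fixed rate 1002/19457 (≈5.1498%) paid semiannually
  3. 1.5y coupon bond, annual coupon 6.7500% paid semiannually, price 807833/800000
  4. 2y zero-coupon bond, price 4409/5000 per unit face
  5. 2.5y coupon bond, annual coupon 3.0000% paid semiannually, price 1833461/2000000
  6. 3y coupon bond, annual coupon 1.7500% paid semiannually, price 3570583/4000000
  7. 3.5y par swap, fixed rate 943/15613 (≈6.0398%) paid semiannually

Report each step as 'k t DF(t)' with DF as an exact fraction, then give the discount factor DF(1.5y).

step 1 [0.5y] bond c/2=3/400: DF=(2006537/2000000 − 3/400·(0))/(1+3/400) = 4979/5000 ≈ 0.995800
step 2 [1y] swap r/2=501/19457: DF=(1 − 501/19457·(0.995800))/(1+501/19457) = 9499/10000 ≈ 0.949900
step 3 [1.5y] bond c/2=27/800: DF=(807833/800000 − 27/800·(0.995800+0.949900))/(1+27/800) = 9133/10000 ≈ 0.913300
step 4 [2y] zero: DF = P = 4409/5000 ≈ 0.881800
step 5 [2.5y] bond c/2=3/200: DF=(1833461/2000000 − 3/200·(0.995800+0.949900+0.913300+0.881800))/(1+3/200) = 8479/10000 ≈ 0.847900
step 6 [3y] bond c/2=7/800: DF=(3570583/4000000 − 7/800·(0.995800+0.949900+0.913300+0.881800+0.847900))/(1+7/800) = 8451/10000 ≈ 0.845100
step 7 [3.5y] swap r/2=943/31226: DF=(1 − 943/31226·(0.995800+0.949900+0.913300+0.881800+0.847900+0.845100))/(1+943/31226) = 4057/5000 ≈ 0.811400

1 1/2 4979/5000
2 1 9499/10000
3 3/2 9133/10000
4 2 4409/5000
5 5/2 8479/10000
6 3 8451/10000
7 7/2 4057/5000
DF(1.5y) = 9133/10000 ≈ 0.913300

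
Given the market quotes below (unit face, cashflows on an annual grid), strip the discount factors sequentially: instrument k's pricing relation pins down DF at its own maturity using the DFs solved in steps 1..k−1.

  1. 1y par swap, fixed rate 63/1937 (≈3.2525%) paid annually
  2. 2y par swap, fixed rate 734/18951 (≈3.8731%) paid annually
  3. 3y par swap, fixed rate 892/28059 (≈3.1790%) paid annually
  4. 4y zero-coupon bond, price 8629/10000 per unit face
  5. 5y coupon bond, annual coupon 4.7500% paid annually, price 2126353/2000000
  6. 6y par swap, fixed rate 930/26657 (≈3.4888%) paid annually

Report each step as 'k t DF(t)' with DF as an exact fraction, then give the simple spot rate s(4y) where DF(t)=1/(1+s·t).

step 1 [1y] swap r/1=63/1937: DF=(1 − 63/1937·(0))/(1+63/1937) = 1937/2000 ≈ 0.968500
step 2 [2y] swap r/1=734/18951: DF=(1 − 734/18951·(0.968500))/(1+734/18951) = 4633/5000 ≈ 0.926600
step 3 [3y] swap r/1=892/28059: DF=(1 − 892/28059·(0.968500+0.926600))/(1+892/28059) = 2277/2500 ≈ 0.910800
step 4 [4y] zero: DF = P = 8629/10000 ≈ 0.862900
step 5 [5y] bond c/1=19/400: DF=(2126353/2000000 − 19/400·(0.968500+0.926600+0.910800+0.862900))/(1+19/400) = 4243/5000 ≈ 0.848600
step 6 [6y] swap r/1=930/26657: DF=(1 − 930/26657·(0.968500+0.926600+0.910800+0.862900+0.848600))/(1+930/26657) = 407/500 ≈ 0.814000

1 1 1937/2000
2 2 4633/5000
3 3 2277/2500
4 4 8629/10000
5 5 4243/5000
6 6 407/500
s(4y) = (1/(8629/10000) − 1)/(4) = 1371/34516 ≈ 3.9721%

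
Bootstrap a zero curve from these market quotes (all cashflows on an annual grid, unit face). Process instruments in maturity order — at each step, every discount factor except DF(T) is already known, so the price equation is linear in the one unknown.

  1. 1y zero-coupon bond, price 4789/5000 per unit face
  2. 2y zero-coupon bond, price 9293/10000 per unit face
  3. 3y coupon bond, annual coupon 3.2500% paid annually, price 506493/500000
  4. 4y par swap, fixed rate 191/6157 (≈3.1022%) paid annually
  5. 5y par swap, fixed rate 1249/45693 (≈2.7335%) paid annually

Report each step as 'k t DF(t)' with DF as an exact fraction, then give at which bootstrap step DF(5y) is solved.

step 1 [1y] zero: DF = P = 4789/5000 ≈ 0.957800
step 2 [2y] zero: DF = P = 9293/10000 ≈ 0.929300
step 3 [3y] bond c/1=13/400: DF=(506493/500000 − 13/400·(0.957800+0.929300))/(1+13/400) = 9217/10000 ≈ 0.921700
step 4 [4y] swap r/1=191/6157: DF=(1 − 191/6157·(0.957800+0.929300+0.921700))/(1+191/6157) = 4427/5000 ≈ 0.885400
step 5 [5y] swap r/1=1249/45693: DF=(1 − 1249/45693·(0.957800+0.929300+0.921700+0.885400))/(1+1249/45693) = 8751/10000 ≈ 0.875100

1 1 4789/5000
2 2 9293/10000
3 3 9217/10000
4 4 4427/5000
5 5 8751/10000
DF(5y) is solved at step 5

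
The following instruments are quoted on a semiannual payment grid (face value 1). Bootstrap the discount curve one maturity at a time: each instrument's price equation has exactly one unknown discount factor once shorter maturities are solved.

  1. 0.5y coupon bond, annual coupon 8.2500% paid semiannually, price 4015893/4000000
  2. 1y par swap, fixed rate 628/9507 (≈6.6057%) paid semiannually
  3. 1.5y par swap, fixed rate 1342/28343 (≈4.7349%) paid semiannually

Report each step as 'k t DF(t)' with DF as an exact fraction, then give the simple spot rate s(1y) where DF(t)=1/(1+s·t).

1 1/2 4821/5000
2 1 2343/2500
3 3/2 9329/10000
s(1y) = (1/(2343/2500) − 1)/(1) = 157/2343 ≈ 6.7008%

step 1 [0.5y] bond c/2=33/800: DF=(4015893/4000000 − 33/800·(0))/(1+33/800) = 4821/5000 ≈ 0.964200
step 2 [1y] swap r/2=314/9507: DF=(1 − 314/9507·(0.964200))/(1+314/9507) = 2343/2500 ≈ 0.937200
step 3 [1.5y] swap r/2=671/28343: DF=(1 − 671/28343·(0.964200+0.937200))/(1+671/28343) = 9329/10000 ≈ 0.932900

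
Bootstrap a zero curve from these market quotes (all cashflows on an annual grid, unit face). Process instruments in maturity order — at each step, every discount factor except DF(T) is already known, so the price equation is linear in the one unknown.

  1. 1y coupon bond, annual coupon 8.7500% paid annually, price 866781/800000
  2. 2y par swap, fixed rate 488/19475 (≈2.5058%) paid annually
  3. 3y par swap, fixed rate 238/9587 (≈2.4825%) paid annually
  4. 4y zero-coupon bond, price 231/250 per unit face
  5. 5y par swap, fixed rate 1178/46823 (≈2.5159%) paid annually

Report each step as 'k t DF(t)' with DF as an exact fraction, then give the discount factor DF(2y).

step 1 [1y] bond c/1=7/80: DF=(866781/800000 − 7/80·(0))/(1+7/80) = 9963/10000 ≈ 0.996300
step 2 [2y] swap r/1=488/19475: DF=(1 − 488/19475·(0.996300))/(1+488/19475) = 1189/1250 ≈ 0.951200
step 3 [3y] swap r/1=238/9587: DF=(1 − 238/9587·(0.996300+0.951200))/(1+238/9587) = 4643/5000 ≈ 0.928600
step 4 [4y] zero: DF = P = 231/250 ≈ 0.924000
step 5 [5y] swap r/1=1178/46823: DF=(1 − 1178/46823·(0.996300+0.951200+0.928600+0.924000))/(1+1178/46823) = 4411/5000 ≈ 0.882200

1 1 9963/10000
2 2 1189/1250
3 3 4643/5000
4 4 231/250
5 5 4411/5000
DF(2y) = 1189/1250 ≈ 0.951200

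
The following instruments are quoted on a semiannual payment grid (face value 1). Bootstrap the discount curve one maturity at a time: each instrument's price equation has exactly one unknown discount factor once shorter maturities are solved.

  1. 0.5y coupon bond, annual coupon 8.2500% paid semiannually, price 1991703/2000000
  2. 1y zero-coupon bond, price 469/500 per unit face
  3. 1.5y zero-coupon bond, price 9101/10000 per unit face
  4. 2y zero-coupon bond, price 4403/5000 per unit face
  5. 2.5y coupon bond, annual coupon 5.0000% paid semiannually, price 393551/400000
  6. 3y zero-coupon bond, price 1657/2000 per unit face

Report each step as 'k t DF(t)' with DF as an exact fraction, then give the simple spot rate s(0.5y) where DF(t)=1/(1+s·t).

step 1 [0.5y] bond c/2=33/800: DF=(1991703/2000000 − 33/800·(0))/(1+33/800) = 2391/2500 ≈ 0.956400
step 2 [1y] zero: DF = P = 469/500 ≈ 0.938000
step 3 [1.5y] zero: DF = P = 9101/10000 ≈ 0.910100
step 4 [2y] zero: DF = P = 4403/5000 ≈ 0.880600
step 5 [2.5y] bond c/2=1/40: DF=(393551/400000 − 1/40·(0.956400+0.938000+0.910100+0.880600))/(1+1/40) = 87/100 ≈ 0.870000
step 6 [3y] zero: DF = P = 1657/2000 ≈ 0.828500

1 1/2 2391/2500
2 1 469/500
3 3/2 9101/10000
4 2 4403/5000
5 5/2 87/100
6 3 1657/2000
s(0.5y) = (1/(2391/2500) − 1)/(1/2) = 218/2391 ≈ 9.1175%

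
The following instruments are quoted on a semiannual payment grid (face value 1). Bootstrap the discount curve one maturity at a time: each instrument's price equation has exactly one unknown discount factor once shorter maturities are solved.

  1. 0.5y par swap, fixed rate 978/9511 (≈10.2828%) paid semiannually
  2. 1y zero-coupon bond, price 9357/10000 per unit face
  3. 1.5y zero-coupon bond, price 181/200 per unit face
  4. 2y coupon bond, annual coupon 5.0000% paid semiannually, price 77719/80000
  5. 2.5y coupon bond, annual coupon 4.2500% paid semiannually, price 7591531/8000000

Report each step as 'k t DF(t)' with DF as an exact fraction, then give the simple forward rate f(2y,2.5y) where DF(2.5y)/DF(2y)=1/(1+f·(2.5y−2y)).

1 1/2 9511/10000
2 1 9357/10000
3 3/2 181/200
4 2 8797/10000
5 5/2 533/625
f(2y,2.5y) = ((8797/10000)/(533/625) − 1)/(1/2) = 269/4264 ≈ 6.3086%

step 1 [0.5y] swap r/2=489/9511: DF=(1 − 489/9511·(0))/(1+489/9511) = 9511/10000 ≈ 0.951100
step 2 [1y] zero: DF = P = 9357/10000 ≈ 0.935700
step 3 [1.5y] zero: DF = P = 181/200 ≈ 0.905000
step 4 [2y] bond c/2=1/40: DF=(77719/80000 − 1/40·(0.951100+0.935700+0.905000))/(1+1/40) = 8797/10000 ≈ 0.879700
step 5 [2.5y] bond c/2=17/800: DF=(7591531/8000000 − 17/800·(0.951100+0.935700+0.905000+0.879700))/(1+17/800) = 533/625 ≈ 0.852800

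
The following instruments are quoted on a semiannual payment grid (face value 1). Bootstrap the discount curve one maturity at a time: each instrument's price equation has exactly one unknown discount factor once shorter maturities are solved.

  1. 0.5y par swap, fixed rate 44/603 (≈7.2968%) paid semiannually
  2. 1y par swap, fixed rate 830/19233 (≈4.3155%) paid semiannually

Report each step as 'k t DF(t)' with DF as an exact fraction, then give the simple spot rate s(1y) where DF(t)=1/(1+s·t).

1 1/2 603/625
2 1 1917/2000
s(1y) = (1/(1917/2000) − 1)/(1) = 83/1917 ≈ 4.3297%

step 1 [0.5y] swap r/2=22/603: DF=(1 − 22/603·(0))/(1+22/603) = 603/625 ≈ 0.964800
step 2 [1y] swap r/2=415/19233: DF=(1 − 415/19233·(0.964800))/(1+415/19233) = 1917/2000 ≈ 0.958500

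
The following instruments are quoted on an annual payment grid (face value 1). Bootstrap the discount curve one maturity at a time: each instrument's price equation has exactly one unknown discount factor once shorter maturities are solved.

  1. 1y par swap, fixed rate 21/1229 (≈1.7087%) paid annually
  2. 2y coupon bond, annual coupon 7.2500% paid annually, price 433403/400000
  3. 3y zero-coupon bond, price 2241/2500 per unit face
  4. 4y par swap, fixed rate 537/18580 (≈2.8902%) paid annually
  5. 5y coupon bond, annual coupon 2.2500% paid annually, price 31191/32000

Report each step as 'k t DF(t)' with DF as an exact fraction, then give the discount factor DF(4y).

step 1 [1y] swap r/1=21/1229: DF=(1 − 21/1229·(0))/(1+21/1229) = 1229/1250 ≈ 0.983200
step 2 [2y] bond c/1=29/400: DF=(433403/400000 − 29/400·(0.983200))/(1+29/400) = 4719/5000 ≈ 0.943800
step 3 [3y] zero: DF = P = 2241/2500 ≈ 0.896400
step 4 [4y] swap r/1=537/18580: DF=(1 − 537/18580·(0.983200+0.943800+0.896400))/(1+537/18580) = 4463/5000 ≈ 0.892600
step 5 [5y] bond c/1=9/400: DF=(31191/32000 − 9/400·(0.983200+0.943800+0.896400+0.892600))/(1+9/400) = 1743/2000 ≈ 0.871500

1 1 1229/1250
2 2 4719/5000
3 3 2241/2500
4 4 4463/5000
5 5 1743/2000
DF(4y) = 4463/5000 ≈ 0.892600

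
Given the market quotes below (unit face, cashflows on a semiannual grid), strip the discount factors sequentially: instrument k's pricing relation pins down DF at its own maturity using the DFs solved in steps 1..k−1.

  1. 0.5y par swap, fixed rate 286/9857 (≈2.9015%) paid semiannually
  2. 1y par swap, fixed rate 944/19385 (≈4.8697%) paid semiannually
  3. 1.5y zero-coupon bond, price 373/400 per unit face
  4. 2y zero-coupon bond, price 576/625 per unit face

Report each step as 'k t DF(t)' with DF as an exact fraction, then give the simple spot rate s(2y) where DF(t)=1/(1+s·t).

1 1/2 9857/10000
2 1 1191/1250
3 3/2 373/400
4 2 576/625
s(2y) = (1/(576/625) − 1)/(2) = 49/1152 ≈ 4.2535%

step 1 [0.5y] swap r/2=143/9857: DF=(1 − 143/9857·(0))/(1+143/9857) = 9857/10000 ≈ 0.985700
step 2 [1y] swap r/2=472/19385: DF=(1 − 472/19385·(0.985700))/(1+472/19385) = 1191/1250 ≈ 0.952800
step 3 [1.5y] zero: DF = P = 373/400 ≈ 0.932500
step 4 [2y] zero: DF = P = 576/625 ≈ 0.921600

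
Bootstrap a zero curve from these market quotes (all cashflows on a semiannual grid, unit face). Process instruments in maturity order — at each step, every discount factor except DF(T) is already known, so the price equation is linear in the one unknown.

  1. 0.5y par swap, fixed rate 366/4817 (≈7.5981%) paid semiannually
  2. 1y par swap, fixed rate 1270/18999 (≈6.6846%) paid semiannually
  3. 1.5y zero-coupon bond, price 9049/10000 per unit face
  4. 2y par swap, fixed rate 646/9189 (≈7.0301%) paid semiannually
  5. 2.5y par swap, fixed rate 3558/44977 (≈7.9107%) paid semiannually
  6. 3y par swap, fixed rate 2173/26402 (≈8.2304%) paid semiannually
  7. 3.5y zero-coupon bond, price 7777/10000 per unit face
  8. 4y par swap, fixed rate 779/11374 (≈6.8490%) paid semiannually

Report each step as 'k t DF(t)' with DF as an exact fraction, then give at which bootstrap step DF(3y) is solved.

step 1 [0.5y] swap r/2=183/4817: DF=(1 − 183/4817·(0))/(1+183/4817) = 4817/5000 ≈ 0.963400
step 2 [1y] swap r/2=635/18999: DF=(1 − 635/18999·(0.963400))/(1+635/18999) = 1873/2000 ≈ 0.936500
step 3 [1.5y] zero: DF = P = 9049/10000 ≈ 0.904900
step 4 [2y] swap r/2=323/9189: DF=(1 − 323/9189·(0.963400+0.936500+0.904900))/(1+323/9189) = 2177/2500 ≈ 0.870800
step 5 [2.5y] swap r/2=1779/44977: DF=(1 − 1779/44977·(0.963400+0.936500+0.904900+0.870800))/(1+1779/44977) = 8221/10000 ≈ 0.822100
step 6 [3y] swap r/2=2173/52804: DF=(1 − 2173/52804·(0.963400+0.936500+0.904900+0.870800+0.822100))/(1+2173/52804) = 7827/10000 ≈ 0.782700
step 7 [3.5y] zero: DF = P = 7777/10000 ≈ 0.777700
step 8 [4y] swap r/2=779/22748: DF=(1 − 779/22748·(0.963400+0.936500+0.904900+0.870800+0.822100+0.782700+0.777700))/(1+779/22748) = 7663/10000 ≈ 0.766300

1 1/2 4817/5000
2 1 1873/2000
3 3/2 9049/10000
4 2 2177/2500
5 5/2 8221/10000
6 3 7827/10000
7 7/2 7777/10000
8 4 7663/10000
DF(3y) is solved at step 6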